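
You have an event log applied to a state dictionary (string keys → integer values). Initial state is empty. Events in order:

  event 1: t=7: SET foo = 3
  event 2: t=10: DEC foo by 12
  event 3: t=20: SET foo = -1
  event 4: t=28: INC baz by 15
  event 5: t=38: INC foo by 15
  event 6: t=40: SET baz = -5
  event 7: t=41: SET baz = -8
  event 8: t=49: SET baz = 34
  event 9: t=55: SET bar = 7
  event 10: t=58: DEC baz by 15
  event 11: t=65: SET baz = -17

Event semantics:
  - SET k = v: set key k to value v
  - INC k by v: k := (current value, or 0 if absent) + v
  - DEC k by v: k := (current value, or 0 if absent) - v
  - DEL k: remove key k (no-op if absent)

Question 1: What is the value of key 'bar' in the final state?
Answer: 7

Derivation:
Track key 'bar' through all 11 events:
  event 1 (t=7: SET foo = 3): bar unchanged
  event 2 (t=10: DEC foo by 12): bar unchanged
  event 3 (t=20: SET foo = -1): bar unchanged
  event 4 (t=28: INC baz by 15): bar unchanged
  event 5 (t=38: INC foo by 15): bar unchanged
  event 6 (t=40: SET baz = -5): bar unchanged
  event 7 (t=41: SET baz = -8): bar unchanged
  event 8 (t=49: SET baz = 34): bar unchanged
  event 9 (t=55: SET bar = 7): bar (absent) -> 7
  event 10 (t=58: DEC baz by 15): bar unchanged
  event 11 (t=65: SET baz = -17): bar unchanged
Final: bar = 7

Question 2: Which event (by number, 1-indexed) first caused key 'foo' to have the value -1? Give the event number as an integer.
Looking for first event where foo becomes -1:
  event 1: foo = 3
  event 2: foo = -9
  event 3: foo -9 -> -1  <-- first match

Answer: 3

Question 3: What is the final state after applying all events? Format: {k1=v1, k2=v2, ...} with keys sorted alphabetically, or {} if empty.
Answer: {bar=7, baz=-17, foo=14}

Derivation:
  after event 1 (t=7: SET foo = 3): {foo=3}
  after event 2 (t=10: DEC foo by 12): {foo=-9}
  after event 3 (t=20: SET foo = -1): {foo=-1}
  after event 4 (t=28: INC baz by 15): {baz=15, foo=-1}
  after event 5 (t=38: INC foo by 15): {baz=15, foo=14}
  after event 6 (t=40: SET baz = -5): {baz=-5, foo=14}
  after event 7 (t=41: SET baz = -8): {baz=-8, foo=14}
  after event 8 (t=49: SET baz = 34): {baz=34, foo=14}
  after event 9 (t=55: SET bar = 7): {bar=7, baz=34, foo=14}
  after event 10 (t=58: DEC baz by 15): {bar=7, baz=19, foo=14}
  after event 11 (t=65: SET baz = -17): {bar=7, baz=-17, foo=14}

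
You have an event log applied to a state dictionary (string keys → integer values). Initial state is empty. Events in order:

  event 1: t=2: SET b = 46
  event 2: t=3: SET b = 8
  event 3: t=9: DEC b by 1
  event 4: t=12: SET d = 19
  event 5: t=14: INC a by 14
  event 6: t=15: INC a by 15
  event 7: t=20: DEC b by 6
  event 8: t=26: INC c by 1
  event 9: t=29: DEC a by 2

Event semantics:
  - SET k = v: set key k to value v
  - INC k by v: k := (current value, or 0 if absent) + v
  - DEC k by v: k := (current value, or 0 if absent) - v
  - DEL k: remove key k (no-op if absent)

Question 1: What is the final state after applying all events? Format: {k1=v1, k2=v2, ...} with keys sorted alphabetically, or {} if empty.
Answer: {a=27, b=1, c=1, d=19}

Derivation:
  after event 1 (t=2: SET b = 46): {b=46}
  after event 2 (t=3: SET b = 8): {b=8}
  after event 3 (t=9: DEC b by 1): {b=7}
  after event 4 (t=12: SET d = 19): {b=7, d=19}
  after event 5 (t=14: INC a by 14): {a=14, b=7, d=19}
  after event 6 (t=15: INC a by 15): {a=29, b=7, d=19}
  after event 7 (t=20: DEC b by 6): {a=29, b=1, d=19}
  after event 8 (t=26: INC c by 1): {a=29, b=1, c=1, d=19}
  after event 9 (t=29: DEC a by 2): {a=27, b=1, c=1, d=19}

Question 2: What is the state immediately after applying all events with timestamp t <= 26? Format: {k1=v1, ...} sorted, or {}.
Answer: {a=29, b=1, c=1, d=19}

Derivation:
Apply events with t <= 26 (8 events):
  after event 1 (t=2: SET b = 46): {b=46}
  after event 2 (t=3: SET b = 8): {b=8}
  after event 3 (t=9: DEC b by 1): {b=7}
  after event 4 (t=12: SET d = 19): {b=7, d=19}
  after event 5 (t=14: INC a by 14): {a=14, b=7, d=19}
  after event 6 (t=15: INC a by 15): {a=29, b=7, d=19}
  after event 7 (t=20: DEC b by 6): {a=29, b=1, d=19}
  after event 8 (t=26: INC c by 1): {a=29, b=1, c=1, d=19}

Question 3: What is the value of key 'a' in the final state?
Answer: 27

Derivation:
Track key 'a' through all 9 events:
  event 1 (t=2: SET b = 46): a unchanged
  event 2 (t=3: SET b = 8): a unchanged
  event 3 (t=9: DEC b by 1): a unchanged
  event 4 (t=12: SET d = 19): a unchanged
  event 5 (t=14: INC a by 14): a (absent) -> 14
  event 6 (t=15: INC a by 15): a 14 -> 29
  event 7 (t=20: DEC b by 6): a unchanged
  event 8 (t=26: INC c by 1): a unchanged
  event 9 (t=29: DEC a by 2): a 29 -> 27
Final: a = 27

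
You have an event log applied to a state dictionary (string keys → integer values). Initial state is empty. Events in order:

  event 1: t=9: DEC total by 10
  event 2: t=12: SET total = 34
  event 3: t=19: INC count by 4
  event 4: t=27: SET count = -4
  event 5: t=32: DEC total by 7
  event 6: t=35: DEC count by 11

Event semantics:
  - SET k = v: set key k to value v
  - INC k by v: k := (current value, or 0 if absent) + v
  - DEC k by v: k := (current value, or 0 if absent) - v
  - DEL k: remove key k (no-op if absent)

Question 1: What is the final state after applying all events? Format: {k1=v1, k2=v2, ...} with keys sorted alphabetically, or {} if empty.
  after event 1 (t=9: DEC total by 10): {total=-10}
  after event 2 (t=12: SET total = 34): {total=34}
  after event 3 (t=19: INC count by 4): {count=4, total=34}
  after event 4 (t=27: SET count = -4): {count=-4, total=34}
  after event 5 (t=32: DEC total by 7): {count=-4, total=27}
  after event 6 (t=35: DEC count by 11): {count=-15, total=27}

Answer: {count=-15, total=27}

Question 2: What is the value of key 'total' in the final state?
Track key 'total' through all 6 events:
  event 1 (t=9: DEC total by 10): total (absent) -> -10
  event 2 (t=12: SET total = 34): total -10 -> 34
  event 3 (t=19: INC count by 4): total unchanged
  event 4 (t=27: SET count = -4): total unchanged
  event 5 (t=32: DEC total by 7): total 34 -> 27
  event 6 (t=35: DEC count by 11): total unchanged
Final: total = 27

Answer: 27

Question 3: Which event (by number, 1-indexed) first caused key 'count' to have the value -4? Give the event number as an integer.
Answer: 4

Derivation:
Looking for first event where count becomes -4:
  event 3: count = 4
  event 4: count 4 -> -4  <-- first match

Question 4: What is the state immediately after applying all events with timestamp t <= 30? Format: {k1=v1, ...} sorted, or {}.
Answer: {count=-4, total=34}

Derivation:
Apply events with t <= 30 (4 events):
  after event 1 (t=9: DEC total by 10): {total=-10}
  after event 2 (t=12: SET total = 34): {total=34}
  after event 3 (t=19: INC count by 4): {count=4, total=34}
  after event 4 (t=27: SET count = -4): {count=-4, total=34}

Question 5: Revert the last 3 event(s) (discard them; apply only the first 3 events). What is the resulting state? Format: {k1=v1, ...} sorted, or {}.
Answer: {count=4, total=34}

Derivation:
Keep first 3 events (discard last 3):
  after event 1 (t=9: DEC total by 10): {total=-10}
  after event 2 (t=12: SET total = 34): {total=34}
  after event 3 (t=19: INC count by 4): {count=4, total=34}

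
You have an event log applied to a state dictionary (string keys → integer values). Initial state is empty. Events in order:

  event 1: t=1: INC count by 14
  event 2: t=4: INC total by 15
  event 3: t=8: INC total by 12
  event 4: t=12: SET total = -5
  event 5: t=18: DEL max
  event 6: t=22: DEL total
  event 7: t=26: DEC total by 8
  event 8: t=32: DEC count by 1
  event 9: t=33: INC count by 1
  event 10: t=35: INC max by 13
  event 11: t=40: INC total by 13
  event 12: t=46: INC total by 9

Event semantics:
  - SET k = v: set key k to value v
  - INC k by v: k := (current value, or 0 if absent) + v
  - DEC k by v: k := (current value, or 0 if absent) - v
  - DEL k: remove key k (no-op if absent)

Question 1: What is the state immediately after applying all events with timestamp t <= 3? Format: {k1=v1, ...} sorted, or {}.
Apply events with t <= 3 (1 events):
  after event 1 (t=1: INC count by 14): {count=14}

Answer: {count=14}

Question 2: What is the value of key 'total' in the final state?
Answer: 14

Derivation:
Track key 'total' through all 12 events:
  event 1 (t=1: INC count by 14): total unchanged
  event 2 (t=4: INC total by 15): total (absent) -> 15
  event 3 (t=8: INC total by 12): total 15 -> 27
  event 4 (t=12: SET total = -5): total 27 -> -5
  event 5 (t=18: DEL max): total unchanged
  event 6 (t=22: DEL total): total -5 -> (absent)
  event 7 (t=26: DEC total by 8): total (absent) -> -8
  event 8 (t=32: DEC count by 1): total unchanged
  event 9 (t=33: INC count by 1): total unchanged
  event 10 (t=35: INC max by 13): total unchanged
  event 11 (t=40: INC total by 13): total -8 -> 5
  event 12 (t=46: INC total by 9): total 5 -> 14
Final: total = 14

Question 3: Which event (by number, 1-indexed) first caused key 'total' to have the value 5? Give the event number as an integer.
Looking for first event where total becomes 5:
  event 2: total = 15
  event 3: total = 27
  event 4: total = -5
  event 5: total = -5
  event 6: total = (absent)
  event 7: total = -8
  event 8: total = -8
  event 9: total = -8
  event 10: total = -8
  event 11: total -8 -> 5  <-- first match

Answer: 11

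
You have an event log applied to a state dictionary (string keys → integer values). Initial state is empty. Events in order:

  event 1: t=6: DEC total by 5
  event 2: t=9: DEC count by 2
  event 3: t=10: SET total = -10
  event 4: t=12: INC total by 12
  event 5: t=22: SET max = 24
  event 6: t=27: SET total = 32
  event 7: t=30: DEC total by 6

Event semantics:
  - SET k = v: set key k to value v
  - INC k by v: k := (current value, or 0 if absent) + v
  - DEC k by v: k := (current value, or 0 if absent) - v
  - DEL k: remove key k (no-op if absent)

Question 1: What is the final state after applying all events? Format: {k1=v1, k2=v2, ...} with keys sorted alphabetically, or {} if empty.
Answer: {count=-2, max=24, total=26}

Derivation:
  after event 1 (t=6: DEC total by 5): {total=-5}
  after event 2 (t=9: DEC count by 2): {count=-2, total=-5}
  after event 3 (t=10: SET total = -10): {count=-2, total=-10}
  after event 4 (t=12: INC total by 12): {count=-2, total=2}
  after event 5 (t=22: SET max = 24): {count=-2, max=24, total=2}
  after event 6 (t=27: SET total = 32): {count=-2, max=24, total=32}
  after event 7 (t=30: DEC total by 6): {count=-2, max=24, total=26}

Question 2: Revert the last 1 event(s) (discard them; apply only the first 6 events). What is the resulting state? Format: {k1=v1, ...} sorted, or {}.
Answer: {count=-2, max=24, total=32}

Derivation:
Keep first 6 events (discard last 1):
  after event 1 (t=6: DEC total by 5): {total=-5}
  after event 2 (t=9: DEC count by 2): {count=-2, total=-5}
  after event 3 (t=10: SET total = -10): {count=-2, total=-10}
  after event 4 (t=12: INC total by 12): {count=-2, total=2}
  after event 5 (t=22: SET max = 24): {count=-2, max=24, total=2}
  after event 6 (t=27: SET total = 32): {count=-2, max=24, total=32}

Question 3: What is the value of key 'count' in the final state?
Track key 'count' through all 7 events:
  event 1 (t=6: DEC total by 5): count unchanged
  event 2 (t=9: DEC count by 2): count (absent) -> -2
  event 3 (t=10: SET total = -10): count unchanged
  event 4 (t=12: INC total by 12): count unchanged
  event 5 (t=22: SET max = 24): count unchanged
  event 6 (t=27: SET total = 32): count unchanged
  event 7 (t=30: DEC total by 6): count unchanged
Final: count = -2

Answer: -2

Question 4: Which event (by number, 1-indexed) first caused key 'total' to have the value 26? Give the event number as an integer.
Answer: 7

Derivation:
Looking for first event where total becomes 26:
  event 1: total = -5
  event 2: total = -5
  event 3: total = -10
  event 4: total = 2
  event 5: total = 2
  event 6: total = 32
  event 7: total 32 -> 26  <-- first match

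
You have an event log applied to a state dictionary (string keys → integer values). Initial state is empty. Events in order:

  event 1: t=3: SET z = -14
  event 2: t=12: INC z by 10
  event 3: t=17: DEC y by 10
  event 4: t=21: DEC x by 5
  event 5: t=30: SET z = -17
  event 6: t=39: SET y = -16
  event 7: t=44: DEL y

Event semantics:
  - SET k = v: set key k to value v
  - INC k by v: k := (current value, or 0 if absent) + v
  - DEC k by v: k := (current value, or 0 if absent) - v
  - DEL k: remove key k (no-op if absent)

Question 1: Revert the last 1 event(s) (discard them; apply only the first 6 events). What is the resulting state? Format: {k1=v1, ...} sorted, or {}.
Keep first 6 events (discard last 1):
  after event 1 (t=3: SET z = -14): {z=-14}
  after event 2 (t=12: INC z by 10): {z=-4}
  after event 3 (t=17: DEC y by 10): {y=-10, z=-4}
  after event 4 (t=21: DEC x by 5): {x=-5, y=-10, z=-4}
  after event 5 (t=30: SET z = -17): {x=-5, y=-10, z=-17}
  after event 6 (t=39: SET y = -16): {x=-5, y=-16, z=-17}

Answer: {x=-5, y=-16, z=-17}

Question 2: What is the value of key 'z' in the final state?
Answer: -17

Derivation:
Track key 'z' through all 7 events:
  event 1 (t=3: SET z = -14): z (absent) -> -14
  event 2 (t=12: INC z by 10): z -14 -> -4
  event 3 (t=17: DEC y by 10): z unchanged
  event 4 (t=21: DEC x by 5): z unchanged
  event 5 (t=30: SET z = -17): z -4 -> -17
  event 6 (t=39: SET y = -16): z unchanged
  event 7 (t=44: DEL y): z unchanged
Final: z = -17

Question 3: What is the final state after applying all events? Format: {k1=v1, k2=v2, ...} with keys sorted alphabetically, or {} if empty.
Answer: {x=-5, z=-17}

Derivation:
  after event 1 (t=3: SET z = -14): {z=-14}
  after event 2 (t=12: INC z by 10): {z=-4}
  after event 3 (t=17: DEC y by 10): {y=-10, z=-4}
  after event 4 (t=21: DEC x by 5): {x=-5, y=-10, z=-4}
  after event 5 (t=30: SET z = -17): {x=-5, y=-10, z=-17}
  after event 6 (t=39: SET y = -16): {x=-5, y=-16, z=-17}
  after event 7 (t=44: DEL y): {x=-5, z=-17}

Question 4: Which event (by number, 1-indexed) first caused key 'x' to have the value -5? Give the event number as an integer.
Looking for first event where x becomes -5:
  event 4: x (absent) -> -5  <-- first match

Answer: 4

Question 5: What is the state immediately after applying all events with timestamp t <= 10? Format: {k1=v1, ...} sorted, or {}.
Answer: {z=-14}

Derivation:
Apply events with t <= 10 (1 events):
  after event 1 (t=3: SET z = -14): {z=-14}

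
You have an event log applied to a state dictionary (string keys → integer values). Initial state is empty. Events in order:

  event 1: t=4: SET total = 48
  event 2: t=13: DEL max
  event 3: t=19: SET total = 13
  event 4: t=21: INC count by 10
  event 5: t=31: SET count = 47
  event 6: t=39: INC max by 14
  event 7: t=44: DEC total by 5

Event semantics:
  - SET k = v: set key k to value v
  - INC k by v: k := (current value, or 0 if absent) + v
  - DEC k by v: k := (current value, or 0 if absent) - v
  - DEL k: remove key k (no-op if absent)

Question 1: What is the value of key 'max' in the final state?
Answer: 14

Derivation:
Track key 'max' through all 7 events:
  event 1 (t=4: SET total = 48): max unchanged
  event 2 (t=13: DEL max): max (absent) -> (absent)
  event 3 (t=19: SET total = 13): max unchanged
  event 4 (t=21: INC count by 10): max unchanged
  event 5 (t=31: SET count = 47): max unchanged
  event 6 (t=39: INC max by 14): max (absent) -> 14
  event 7 (t=44: DEC total by 5): max unchanged
Final: max = 14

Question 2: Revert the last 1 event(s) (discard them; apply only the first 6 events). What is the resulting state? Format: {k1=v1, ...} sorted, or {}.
Keep first 6 events (discard last 1):
  after event 1 (t=4: SET total = 48): {total=48}
  after event 2 (t=13: DEL max): {total=48}
  after event 3 (t=19: SET total = 13): {total=13}
  after event 4 (t=21: INC count by 10): {count=10, total=13}
  after event 5 (t=31: SET count = 47): {count=47, total=13}
  after event 6 (t=39: INC max by 14): {count=47, max=14, total=13}

Answer: {count=47, max=14, total=13}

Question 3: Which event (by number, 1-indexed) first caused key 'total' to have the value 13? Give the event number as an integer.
Answer: 3

Derivation:
Looking for first event where total becomes 13:
  event 1: total = 48
  event 2: total = 48
  event 3: total 48 -> 13  <-- first match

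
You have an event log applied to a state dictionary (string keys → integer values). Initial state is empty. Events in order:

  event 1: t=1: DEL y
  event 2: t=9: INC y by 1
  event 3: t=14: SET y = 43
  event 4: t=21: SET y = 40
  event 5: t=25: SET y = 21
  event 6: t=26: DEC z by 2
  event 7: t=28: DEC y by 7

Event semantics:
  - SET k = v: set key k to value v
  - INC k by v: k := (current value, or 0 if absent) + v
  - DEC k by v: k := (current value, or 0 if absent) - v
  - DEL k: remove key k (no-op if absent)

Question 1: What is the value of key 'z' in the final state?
Answer: -2

Derivation:
Track key 'z' through all 7 events:
  event 1 (t=1: DEL y): z unchanged
  event 2 (t=9: INC y by 1): z unchanged
  event 3 (t=14: SET y = 43): z unchanged
  event 4 (t=21: SET y = 40): z unchanged
  event 5 (t=25: SET y = 21): z unchanged
  event 6 (t=26: DEC z by 2): z (absent) -> -2
  event 7 (t=28: DEC y by 7): z unchanged
Final: z = -2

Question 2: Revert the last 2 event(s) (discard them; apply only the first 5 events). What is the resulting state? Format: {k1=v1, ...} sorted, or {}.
Answer: {y=21}

Derivation:
Keep first 5 events (discard last 2):
  after event 1 (t=1: DEL y): {}
  after event 2 (t=9: INC y by 1): {y=1}
  after event 3 (t=14: SET y = 43): {y=43}
  after event 4 (t=21: SET y = 40): {y=40}
  after event 5 (t=25: SET y = 21): {y=21}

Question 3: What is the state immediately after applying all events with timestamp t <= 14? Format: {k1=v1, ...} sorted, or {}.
Apply events with t <= 14 (3 events):
  after event 1 (t=1: DEL y): {}
  after event 2 (t=9: INC y by 1): {y=1}
  after event 3 (t=14: SET y = 43): {y=43}

Answer: {y=43}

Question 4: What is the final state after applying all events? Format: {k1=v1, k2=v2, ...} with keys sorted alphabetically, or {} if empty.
  after event 1 (t=1: DEL y): {}
  after event 2 (t=9: INC y by 1): {y=1}
  after event 3 (t=14: SET y = 43): {y=43}
  after event 4 (t=21: SET y = 40): {y=40}
  after event 5 (t=25: SET y = 21): {y=21}
  after event 6 (t=26: DEC z by 2): {y=21, z=-2}
  after event 7 (t=28: DEC y by 7): {y=14, z=-2}

Answer: {y=14, z=-2}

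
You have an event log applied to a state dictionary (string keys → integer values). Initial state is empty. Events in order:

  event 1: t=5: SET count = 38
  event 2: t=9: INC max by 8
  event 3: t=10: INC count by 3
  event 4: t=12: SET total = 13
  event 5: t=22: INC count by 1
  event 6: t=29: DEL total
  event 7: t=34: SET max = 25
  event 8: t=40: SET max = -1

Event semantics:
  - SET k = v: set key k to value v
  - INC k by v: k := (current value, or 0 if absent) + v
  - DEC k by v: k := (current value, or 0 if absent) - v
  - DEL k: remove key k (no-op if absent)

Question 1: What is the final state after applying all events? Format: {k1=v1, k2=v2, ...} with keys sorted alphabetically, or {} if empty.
Answer: {count=42, max=-1}

Derivation:
  after event 1 (t=5: SET count = 38): {count=38}
  after event 2 (t=9: INC max by 8): {count=38, max=8}
  after event 3 (t=10: INC count by 3): {count=41, max=8}
  after event 4 (t=12: SET total = 13): {count=41, max=8, total=13}
  after event 5 (t=22: INC count by 1): {count=42, max=8, total=13}
  after event 6 (t=29: DEL total): {count=42, max=8}
  after event 7 (t=34: SET max = 25): {count=42, max=25}
  after event 8 (t=40: SET max = -1): {count=42, max=-1}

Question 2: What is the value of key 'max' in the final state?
Track key 'max' through all 8 events:
  event 1 (t=5: SET count = 38): max unchanged
  event 2 (t=9: INC max by 8): max (absent) -> 8
  event 3 (t=10: INC count by 3): max unchanged
  event 4 (t=12: SET total = 13): max unchanged
  event 5 (t=22: INC count by 1): max unchanged
  event 6 (t=29: DEL total): max unchanged
  event 7 (t=34: SET max = 25): max 8 -> 25
  event 8 (t=40: SET max = -1): max 25 -> -1
Final: max = -1

Answer: -1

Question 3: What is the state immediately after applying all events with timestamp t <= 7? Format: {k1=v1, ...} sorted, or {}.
Answer: {count=38}

Derivation:
Apply events with t <= 7 (1 events):
  after event 1 (t=5: SET count = 38): {count=38}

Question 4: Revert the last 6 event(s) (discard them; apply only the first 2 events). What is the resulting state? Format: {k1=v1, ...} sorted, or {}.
Answer: {count=38, max=8}

Derivation:
Keep first 2 events (discard last 6):
  after event 1 (t=5: SET count = 38): {count=38}
  after event 2 (t=9: INC max by 8): {count=38, max=8}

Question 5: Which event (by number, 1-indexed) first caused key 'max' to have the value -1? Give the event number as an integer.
Answer: 8

Derivation:
Looking for first event where max becomes -1:
  event 2: max = 8
  event 3: max = 8
  event 4: max = 8
  event 5: max = 8
  event 6: max = 8
  event 7: max = 25
  event 8: max 25 -> -1  <-- first match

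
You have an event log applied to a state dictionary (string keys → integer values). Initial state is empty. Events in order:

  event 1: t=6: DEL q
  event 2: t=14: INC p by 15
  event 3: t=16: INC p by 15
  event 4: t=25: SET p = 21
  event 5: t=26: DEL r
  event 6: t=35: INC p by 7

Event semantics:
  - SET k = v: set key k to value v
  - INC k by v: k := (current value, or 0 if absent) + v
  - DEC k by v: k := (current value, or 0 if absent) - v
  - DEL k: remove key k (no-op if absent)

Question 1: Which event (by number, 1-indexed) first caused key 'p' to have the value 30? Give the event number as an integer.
Answer: 3

Derivation:
Looking for first event where p becomes 30:
  event 2: p = 15
  event 3: p 15 -> 30  <-- first match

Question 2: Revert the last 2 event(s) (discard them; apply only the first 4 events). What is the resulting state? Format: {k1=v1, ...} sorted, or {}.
Answer: {p=21}

Derivation:
Keep first 4 events (discard last 2):
  after event 1 (t=6: DEL q): {}
  after event 2 (t=14: INC p by 15): {p=15}
  after event 3 (t=16: INC p by 15): {p=30}
  after event 4 (t=25: SET p = 21): {p=21}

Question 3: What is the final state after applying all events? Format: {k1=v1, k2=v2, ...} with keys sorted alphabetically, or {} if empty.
Answer: {p=28}

Derivation:
  after event 1 (t=6: DEL q): {}
  after event 2 (t=14: INC p by 15): {p=15}
  after event 3 (t=16: INC p by 15): {p=30}
  after event 4 (t=25: SET p = 21): {p=21}
  after event 5 (t=26: DEL r): {p=21}
  after event 6 (t=35: INC p by 7): {p=28}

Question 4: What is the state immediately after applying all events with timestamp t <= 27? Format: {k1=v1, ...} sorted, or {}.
Apply events with t <= 27 (5 events):
  after event 1 (t=6: DEL q): {}
  after event 2 (t=14: INC p by 15): {p=15}
  after event 3 (t=16: INC p by 15): {p=30}
  after event 4 (t=25: SET p = 21): {p=21}
  after event 5 (t=26: DEL r): {p=21}

Answer: {p=21}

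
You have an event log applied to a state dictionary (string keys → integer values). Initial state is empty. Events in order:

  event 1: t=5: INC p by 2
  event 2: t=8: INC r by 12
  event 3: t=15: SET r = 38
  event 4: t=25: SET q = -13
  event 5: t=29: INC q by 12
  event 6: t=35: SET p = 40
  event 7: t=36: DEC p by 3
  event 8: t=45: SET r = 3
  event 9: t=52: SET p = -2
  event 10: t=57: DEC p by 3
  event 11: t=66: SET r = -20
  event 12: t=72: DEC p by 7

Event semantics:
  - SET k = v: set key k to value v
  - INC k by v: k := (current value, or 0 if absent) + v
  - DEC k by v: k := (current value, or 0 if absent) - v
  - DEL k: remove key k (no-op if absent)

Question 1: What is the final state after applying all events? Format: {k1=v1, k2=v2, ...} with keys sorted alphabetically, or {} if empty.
Answer: {p=-12, q=-1, r=-20}

Derivation:
  after event 1 (t=5: INC p by 2): {p=2}
  after event 2 (t=8: INC r by 12): {p=2, r=12}
  after event 3 (t=15: SET r = 38): {p=2, r=38}
  after event 4 (t=25: SET q = -13): {p=2, q=-13, r=38}
  after event 5 (t=29: INC q by 12): {p=2, q=-1, r=38}
  after event 6 (t=35: SET p = 40): {p=40, q=-1, r=38}
  after event 7 (t=36: DEC p by 3): {p=37, q=-1, r=38}
  after event 8 (t=45: SET r = 3): {p=37, q=-1, r=3}
  after event 9 (t=52: SET p = -2): {p=-2, q=-1, r=3}
  after event 10 (t=57: DEC p by 3): {p=-5, q=-1, r=3}
  after event 11 (t=66: SET r = -20): {p=-5, q=-1, r=-20}
  after event 12 (t=72: DEC p by 7): {p=-12, q=-1, r=-20}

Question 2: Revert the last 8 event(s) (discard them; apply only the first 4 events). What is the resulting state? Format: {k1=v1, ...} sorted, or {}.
Answer: {p=2, q=-13, r=38}

Derivation:
Keep first 4 events (discard last 8):
  after event 1 (t=5: INC p by 2): {p=2}
  after event 2 (t=8: INC r by 12): {p=2, r=12}
  after event 3 (t=15: SET r = 38): {p=2, r=38}
  after event 4 (t=25: SET q = -13): {p=2, q=-13, r=38}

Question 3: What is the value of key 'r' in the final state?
Track key 'r' through all 12 events:
  event 1 (t=5: INC p by 2): r unchanged
  event 2 (t=8: INC r by 12): r (absent) -> 12
  event 3 (t=15: SET r = 38): r 12 -> 38
  event 4 (t=25: SET q = -13): r unchanged
  event 5 (t=29: INC q by 12): r unchanged
  event 6 (t=35: SET p = 40): r unchanged
  event 7 (t=36: DEC p by 3): r unchanged
  event 8 (t=45: SET r = 3): r 38 -> 3
  event 9 (t=52: SET p = -2): r unchanged
  event 10 (t=57: DEC p by 3): r unchanged
  event 11 (t=66: SET r = -20): r 3 -> -20
  event 12 (t=72: DEC p by 7): r unchanged
Final: r = -20

Answer: -20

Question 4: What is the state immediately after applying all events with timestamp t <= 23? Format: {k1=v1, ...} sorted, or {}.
Apply events with t <= 23 (3 events):
  after event 1 (t=5: INC p by 2): {p=2}
  after event 2 (t=8: INC r by 12): {p=2, r=12}
  after event 3 (t=15: SET r = 38): {p=2, r=38}

Answer: {p=2, r=38}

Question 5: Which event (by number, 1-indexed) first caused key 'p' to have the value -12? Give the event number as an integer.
Looking for first event where p becomes -12:
  event 1: p = 2
  event 2: p = 2
  event 3: p = 2
  event 4: p = 2
  event 5: p = 2
  event 6: p = 40
  event 7: p = 37
  event 8: p = 37
  event 9: p = -2
  event 10: p = -5
  event 11: p = -5
  event 12: p -5 -> -12  <-- first match

Answer: 12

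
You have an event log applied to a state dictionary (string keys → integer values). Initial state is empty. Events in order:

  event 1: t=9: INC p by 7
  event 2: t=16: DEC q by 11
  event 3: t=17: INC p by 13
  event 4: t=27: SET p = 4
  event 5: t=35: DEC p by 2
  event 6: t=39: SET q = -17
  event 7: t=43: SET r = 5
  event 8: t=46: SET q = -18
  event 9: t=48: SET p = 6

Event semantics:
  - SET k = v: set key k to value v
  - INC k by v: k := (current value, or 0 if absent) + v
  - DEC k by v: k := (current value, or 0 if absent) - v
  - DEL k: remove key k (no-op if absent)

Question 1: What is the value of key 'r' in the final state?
Answer: 5

Derivation:
Track key 'r' through all 9 events:
  event 1 (t=9: INC p by 7): r unchanged
  event 2 (t=16: DEC q by 11): r unchanged
  event 3 (t=17: INC p by 13): r unchanged
  event 4 (t=27: SET p = 4): r unchanged
  event 5 (t=35: DEC p by 2): r unchanged
  event 6 (t=39: SET q = -17): r unchanged
  event 7 (t=43: SET r = 5): r (absent) -> 5
  event 8 (t=46: SET q = -18): r unchanged
  event 9 (t=48: SET p = 6): r unchanged
Final: r = 5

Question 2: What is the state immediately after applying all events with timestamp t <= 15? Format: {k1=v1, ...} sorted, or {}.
Apply events with t <= 15 (1 events):
  after event 1 (t=9: INC p by 7): {p=7}

Answer: {p=7}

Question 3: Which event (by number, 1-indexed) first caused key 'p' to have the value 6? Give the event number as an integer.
Looking for first event where p becomes 6:
  event 1: p = 7
  event 2: p = 7
  event 3: p = 20
  event 4: p = 4
  event 5: p = 2
  event 6: p = 2
  event 7: p = 2
  event 8: p = 2
  event 9: p 2 -> 6  <-- first match

Answer: 9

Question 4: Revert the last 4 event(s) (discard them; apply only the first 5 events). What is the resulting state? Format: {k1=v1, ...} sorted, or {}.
Keep first 5 events (discard last 4):
  after event 1 (t=9: INC p by 7): {p=7}
  after event 2 (t=16: DEC q by 11): {p=7, q=-11}
  after event 3 (t=17: INC p by 13): {p=20, q=-11}
  after event 4 (t=27: SET p = 4): {p=4, q=-11}
  after event 5 (t=35: DEC p by 2): {p=2, q=-11}

Answer: {p=2, q=-11}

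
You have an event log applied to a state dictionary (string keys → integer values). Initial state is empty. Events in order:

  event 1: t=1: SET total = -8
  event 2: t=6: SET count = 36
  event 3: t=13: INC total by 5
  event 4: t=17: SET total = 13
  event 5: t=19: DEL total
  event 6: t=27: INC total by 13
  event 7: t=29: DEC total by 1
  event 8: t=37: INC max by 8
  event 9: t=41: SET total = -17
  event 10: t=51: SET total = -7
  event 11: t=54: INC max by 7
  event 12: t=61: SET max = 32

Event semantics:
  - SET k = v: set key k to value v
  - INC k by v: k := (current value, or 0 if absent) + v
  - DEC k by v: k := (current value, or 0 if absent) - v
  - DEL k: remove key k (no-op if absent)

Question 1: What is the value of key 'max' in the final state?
Answer: 32

Derivation:
Track key 'max' through all 12 events:
  event 1 (t=1: SET total = -8): max unchanged
  event 2 (t=6: SET count = 36): max unchanged
  event 3 (t=13: INC total by 5): max unchanged
  event 4 (t=17: SET total = 13): max unchanged
  event 5 (t=19: DEL total): max unchanged
  event 6 (t=27: INC total by 13): max unchanged
  event 7 (t=29: DEC total by 1): max unchanged
  event 8 (t=37: INC max by 8): max (absent) -> 8
  event 9 (t=41: SET total = -17): max unchanged
  event 10 (t=51: SET total = -7): max unchanged
  event 11 (t=54: INC max by 7): max 8 -> 15
  event 12 (t=61: SET max = 32): max 15 -> 32
Final: max = 32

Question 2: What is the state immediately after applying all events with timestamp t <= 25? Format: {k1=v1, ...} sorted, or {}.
Answer: {count=36}

Derivation:
Apply events with t <= 25 (5 events):
  after event 1 (t=1: SET total = -8): {total=-8}
  after event 2 (t=6: SET count = 36): {count=36, total=-8}
  after event 3 (t=13: INC total by 5): {count=36, total=-3}
  after event 4 (t=17: SET total = 13): {count=36, total=13}
  after event 5 (t=19: DEL total): {count=36}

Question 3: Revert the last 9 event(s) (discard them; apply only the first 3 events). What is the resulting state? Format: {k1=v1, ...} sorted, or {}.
Keep first 3 events (discard last 9):
  after event 1 (t=1: SET total = -8): {total=-8}
  after event 2 (t=6: SET count = 36): {count=36, total=-8}
  after event 3 (t=13: INC total by 5): {count=36, total=-3}

Answer: {count=36, total=-3}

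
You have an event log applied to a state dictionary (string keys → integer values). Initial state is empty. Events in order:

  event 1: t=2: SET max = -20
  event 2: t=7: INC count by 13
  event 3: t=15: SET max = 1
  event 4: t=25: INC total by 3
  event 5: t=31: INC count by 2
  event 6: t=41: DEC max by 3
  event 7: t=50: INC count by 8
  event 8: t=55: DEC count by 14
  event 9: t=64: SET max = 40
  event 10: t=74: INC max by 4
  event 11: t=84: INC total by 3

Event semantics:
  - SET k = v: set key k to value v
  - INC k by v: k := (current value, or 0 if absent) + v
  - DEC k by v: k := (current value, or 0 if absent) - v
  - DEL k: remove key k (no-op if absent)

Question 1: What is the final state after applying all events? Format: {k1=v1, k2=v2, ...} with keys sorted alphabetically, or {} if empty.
  after event 1 (t=2: SET max = -20): {max=-20}
  after event 2 (t=7: INC count by 13): {count=13, max=-20}
  after event 3 (t=15: SET max = 1): {count=13, max=1}
  after event 4 (t=25: INC total by 3): {count=13, max=1, total=3}
  after event 5 (t=31: INC count by 2): {count=15, max=1, total=3}
  after event 6 (t=41: DEC max by 3): {count=15, max=-2, total=3}
  after event 7 (t=50: INC count by 8): {count=23, max=-2, total=3}
  after event 8 (t=55: DEC count by 14): {count=9, max=-2, total=3}
  after event 9 (t=64: SET max = 40): {count=9, max=40, total=3}
  after event 10 (t=74: INC max by 4): {count=9, max=44, total=3}
  after event 11 (t=84: INC total by 3): {count=9, max=44, total=6}

Answer: {count=9, max=44, total=6}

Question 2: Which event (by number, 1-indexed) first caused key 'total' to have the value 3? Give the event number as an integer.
Looking for first event where total becomes 3:
  event 4: total (absent) -> 3  <-- first match

Answer: 4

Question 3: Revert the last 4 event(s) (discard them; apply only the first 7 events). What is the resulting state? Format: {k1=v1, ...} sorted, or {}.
Answer: {count=23, max=-2, total=3}

Derivation:
Keep first 7 events (discard last 4):
  after event 1 (t=2: SET max = -20): {max=-20}
  after event 2 (t=7: INC count by 13): {count=13, max=-20}
  after event 3 (t=15: SET max = 1): {count=13, max=1}
  after event 4 (t=25: INC total by 3): {count=13, max=1, total=3}
  after event 5 (t=31: INC count by 2): {count=15, max=1, total=3}
  after event 6 (t=41: DEC max by 3): {count=15, max=-2, total=3}
  after event 7 (t=50: INC count by 8): {count=23, max=-2, total=3}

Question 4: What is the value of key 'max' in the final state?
Answer: 44

Derivation:
Track key 'max' through all 11 events:
  event 1 (t=2: SET max = -20): max (absent) -> -20
  event 2 (t=7: INC count by 13): max unchanged
  event 3 (t=15: SET max = 1): max -20 -> 1
  event 4 (t=25: INC total by 3): max unchanged
  event 5 (t=31: INC count by 2): max unchanged
  event 6 (t=41: DEC max by 3): max 1 -> -2
  event 7 (t=50: INC count by 8): max unchanged
  event 8 (t=55: DEC count by 14): max unchanged
  event 9 (t=64: SET max = 40): max -2 -> 40
  event 10 (t=74: INC max by 4): max 40 -> 44
  event 11 (t=84: INC total by 3): max unchanged
Final: max = 44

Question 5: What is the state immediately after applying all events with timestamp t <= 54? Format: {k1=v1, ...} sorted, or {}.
Answer: {count=23, max=-2, total=3}

Derivation:
Apply events with t <= 54 (7 events):
  after event 1 (t=2: SET max = -20): {max=-20}
  after event 2 (t=7: INC count by 13): {count=13, max=-20}
  after event 3 (t=15: SET max = 1): {count=13, max=1}
  after event 4 (t=25: INC total by 3): {count=13, max=1, total=3}
  after event 5 (t=31: INC count by 2): {count=15, max=1, total=3}
  after event 6 (t=41: DEC max by 3): {count=15, max=-2, total=3}
  after event 7 (t=50: INC count by 8): {count=23, max=-2, total=3}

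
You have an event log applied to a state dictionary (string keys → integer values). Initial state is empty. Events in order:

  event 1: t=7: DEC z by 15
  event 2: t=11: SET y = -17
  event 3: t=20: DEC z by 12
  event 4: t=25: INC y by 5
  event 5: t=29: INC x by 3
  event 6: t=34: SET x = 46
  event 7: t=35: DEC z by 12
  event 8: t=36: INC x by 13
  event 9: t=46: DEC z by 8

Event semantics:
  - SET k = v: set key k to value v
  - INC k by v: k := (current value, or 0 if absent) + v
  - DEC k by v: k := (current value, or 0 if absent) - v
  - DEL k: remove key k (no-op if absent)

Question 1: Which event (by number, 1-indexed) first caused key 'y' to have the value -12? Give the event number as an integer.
Answer: 4

Derivation:
Looking for first event where y becomes -12:
  event 2: y = -17
  event 3: y = -17
  event 4: y -17 -> -12  <-- first match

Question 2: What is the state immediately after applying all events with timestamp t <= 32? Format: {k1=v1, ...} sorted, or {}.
Apply events with t <= 32 (5 events):
  after event 1 (t=7: DEC z by 15): {z=-15}
  after event 2 (t=11: SET y = -17): {y=-17, z=-15}
  after event 3 (t=20: DEC z by 12): {y=-17, z=-27}
  after event 4 (t=25: INC y by 5): {y=-12, z=-27}
  after event 5 (t=29: INC x by 3): {x=3, y=-12, z=-27}

Answer: {x=3, y=-12, z=-27}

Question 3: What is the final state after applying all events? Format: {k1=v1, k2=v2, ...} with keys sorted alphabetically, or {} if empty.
  after event 1 (t=7: DEC z by 15): {z=-15}
  after event 2 (t=11: SET y = -17): {y=-17, z=-15}
  after event 3 (t=20: DEC z by 12): {y=-17, z=-27}
  after event 4 (t=25: INC y by 5): {y=-12, z=-27}
  after event 5 (t=29: INC x by 3): {x=3, y=-12, z=-27}
  after event 6 (t=34: SET x = 46): {x=46, y=-12, z=-27}
  after event 7 (t=35: DEC z by 12): {x=46, y=-12, z=-39}
  after event 8 (t=36: INC x by 13): {x=59, y=-12, z=-39}
  after event 9 (t=46: DEC z by 8): {x=59, y=-12, z=-47}

Answer: {x=59, y=-12, z=-47}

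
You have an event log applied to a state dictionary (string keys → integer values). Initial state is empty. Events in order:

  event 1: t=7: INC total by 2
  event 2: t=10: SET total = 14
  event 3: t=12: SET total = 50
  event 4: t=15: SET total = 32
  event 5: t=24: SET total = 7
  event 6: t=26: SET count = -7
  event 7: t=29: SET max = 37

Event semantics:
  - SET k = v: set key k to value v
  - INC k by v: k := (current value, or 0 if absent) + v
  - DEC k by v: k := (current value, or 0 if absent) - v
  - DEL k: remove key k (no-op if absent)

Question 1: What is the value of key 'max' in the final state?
Track key 'max' through all 7 events:
  event 1 (t=7: INC total by 2): max unchanged
  event 2 (t=10: SET total = 14): max unchanged
  event 3 (t=12: SET total = 50): max unchanged
  event 4 (t=15: SET total = 32): max unchanged
  event 5 (t=24: SET total = 7): max unchanged
  event 6 (t=26: SET count = -7): max unchanged
  event 7 (t=29: SET max = 37): max (absent) -> 37
Final: max = 37

Answer: 37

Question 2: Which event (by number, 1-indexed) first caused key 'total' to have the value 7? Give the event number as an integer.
Answer: 5

Derivation:
Looking for first event where total becomes 7:
  event 1: total = 2
  event 2: total = 14
  event 3: total = 50
  event 4: total = 32
  event 5: total 32 -> 7  <-- first match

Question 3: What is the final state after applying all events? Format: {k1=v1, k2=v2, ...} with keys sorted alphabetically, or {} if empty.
Answer: {count=-7, max=37, total=7}

Derivation:
  after event 1 (t=7: INC total by 2): {total=2}
  after event 2 (t=10: SET total = 14): {total=14}
  after event 3 (t=12: SET total = 50): {total=50}
  after event 4 (t=15: SET total = 32): {total=32}
  after event 5 (t=24: SET total = 7): {total=7}
  after event 6 (t=26: SET count = -7): {count=-7, total=7}
  after event 7 (t=29: SET max = 37): {count=-7, max=37, total=7}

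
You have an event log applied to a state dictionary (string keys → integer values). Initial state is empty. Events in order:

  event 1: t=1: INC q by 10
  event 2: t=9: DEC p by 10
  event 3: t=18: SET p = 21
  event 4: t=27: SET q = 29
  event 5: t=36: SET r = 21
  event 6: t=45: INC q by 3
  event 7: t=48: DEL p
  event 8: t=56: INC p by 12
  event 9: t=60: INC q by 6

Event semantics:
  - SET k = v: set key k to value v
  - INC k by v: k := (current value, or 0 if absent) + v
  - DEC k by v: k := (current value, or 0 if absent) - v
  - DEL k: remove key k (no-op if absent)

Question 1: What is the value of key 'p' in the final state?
Track key 'p' through all 9 events:
  event 1 (t=1: INC q by 10): p unchanged
  event 2 (t=9: DEC p by 10): p (absent) -> -10
  event 3 (t=18: SET p = 21): p -10 -> 21
  event 4 (t=27: SET q = 29): p unchanged
  event 5 (t=36: SET r = 21): p unchanged
  event 6 (t=45: INC q by 3): p unchanged
  event 7 (t=48: DEL p): p 21 -> (absent)
  event 8 (t=56: INC p by 12): p (absent) -> 12
  event 9 (t=60: INC q by 6): p unchanged
Final: p = 12

Answer: 12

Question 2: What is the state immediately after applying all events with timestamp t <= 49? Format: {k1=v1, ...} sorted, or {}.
Apply events with t <= 49 (7 events):
  after event 1 (t=1: INC q by 10): {q=10}
  after event 2 (t=9: DEC p by 10): {p=-10, q=10}
  after event 3 (t=18: SET p = 21): {p=21, q=10}
  after event 4 (t=27: SET q = 29): {p=21, q=29}
  after event 5 (t=36: SET r = 21): {p=21, q=29, r=21}
  after event 6 (t=45: INC q by 3): {p=21, q=32, r=21}
  after event 7 (t=48: DEL p): {q=32, r=21}

Answer: {q=32, r=21}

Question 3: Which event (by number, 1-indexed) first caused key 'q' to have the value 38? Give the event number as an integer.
Answer: 9

Derivation:
Looking for first event where q becomes 38:
  event 1: q = 10
  event 2: q = 10
  event 3: q = 10
  event 4: q = 29
  event 5: q = 29
  event 6: q = 32
  event 7: q = 32
  event 8: q = 32
  event 9: q 32 -> 38  <-- first match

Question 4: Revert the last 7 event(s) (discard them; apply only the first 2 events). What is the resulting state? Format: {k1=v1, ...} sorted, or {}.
Keep first 2 events (discard last 7):
  after event 1 (t=1: INC q by 10): {q=10}
  after event 2 (t=9: DEC p by 10): {p=-10, q=10}

Answer: {p=-10, q=10}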